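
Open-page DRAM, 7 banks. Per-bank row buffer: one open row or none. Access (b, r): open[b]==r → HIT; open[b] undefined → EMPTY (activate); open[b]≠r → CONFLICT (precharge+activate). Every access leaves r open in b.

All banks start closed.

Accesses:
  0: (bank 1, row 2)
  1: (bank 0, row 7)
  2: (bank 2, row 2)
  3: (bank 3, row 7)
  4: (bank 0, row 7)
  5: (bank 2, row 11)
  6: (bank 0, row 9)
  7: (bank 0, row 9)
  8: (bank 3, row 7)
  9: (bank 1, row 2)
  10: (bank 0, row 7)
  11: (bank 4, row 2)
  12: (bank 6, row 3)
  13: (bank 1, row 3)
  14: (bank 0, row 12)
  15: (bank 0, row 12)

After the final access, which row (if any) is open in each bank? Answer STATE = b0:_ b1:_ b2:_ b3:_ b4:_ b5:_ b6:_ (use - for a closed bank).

STATE = b0:12 b1:3 b2:11 b3:7 b4:2 b5:- b6:3

  [0] b1 r2: no row ⇒ E
  [1] b0 r7: no row ⇒ E
  [2] b2 r2: no row ⇒ E
  [3] b3 r7: no row ⇒ E
  [4] b0 r7: had r7 ⇒ H
  [5] b2 r11: had r2 ⇒ C
  [6] b0 r9: had r7 ⇒ C
  [7] b0 r9: had r9 ⇒ H
  [8] b3 r7: had r7 ⇒ H
  [9] b1 r2: had r2 ⇒ H
  [10] b0 r7: had r9 ⇒ C
  [11] b4 r2: no row ⇒ E
  [12] b6 r3: no row ⇒ E
  [13] b1 r3: had r2 ⇒ C
  [14] b0 r12: had r7 ⇒ C
  [15] b0 r12: had r12 ⇒ H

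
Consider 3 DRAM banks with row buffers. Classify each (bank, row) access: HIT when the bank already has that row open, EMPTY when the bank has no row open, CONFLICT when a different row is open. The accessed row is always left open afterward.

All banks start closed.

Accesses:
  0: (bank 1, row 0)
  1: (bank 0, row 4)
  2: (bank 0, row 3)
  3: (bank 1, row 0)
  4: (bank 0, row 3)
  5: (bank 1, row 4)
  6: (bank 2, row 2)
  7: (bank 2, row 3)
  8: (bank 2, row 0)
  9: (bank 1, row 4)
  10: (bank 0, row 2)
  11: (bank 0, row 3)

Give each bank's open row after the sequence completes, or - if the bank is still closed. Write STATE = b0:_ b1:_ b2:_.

0: bank 1 row 0 — prev None → EMPTY
1: bank 0 row 4 — prev None → EMPTY
2: bank 0 row 3 — prev 4 → CONFLICT
3: bank 1 row 0 — prev 0 → HIT
4: bank 0 row 3 — prev 3 → HIT
5: bank 1 row 4 — prev 0 → CONFLICT
6: bank 2 row 2 — prev None → EMPTY
7: bank 2 row 3 — prev 2 → CONFLICT
8: bank 2 row 0 — prev 3 → CONFLICT
9: bank 1 row 4 — prev 4 → HIT
10: bank 0 row 2 — prev 3 → CONFLICT
11: bank 0 row 3 — prev 2 → CONFLICT

STATE = b0:3 b1:4 b2:0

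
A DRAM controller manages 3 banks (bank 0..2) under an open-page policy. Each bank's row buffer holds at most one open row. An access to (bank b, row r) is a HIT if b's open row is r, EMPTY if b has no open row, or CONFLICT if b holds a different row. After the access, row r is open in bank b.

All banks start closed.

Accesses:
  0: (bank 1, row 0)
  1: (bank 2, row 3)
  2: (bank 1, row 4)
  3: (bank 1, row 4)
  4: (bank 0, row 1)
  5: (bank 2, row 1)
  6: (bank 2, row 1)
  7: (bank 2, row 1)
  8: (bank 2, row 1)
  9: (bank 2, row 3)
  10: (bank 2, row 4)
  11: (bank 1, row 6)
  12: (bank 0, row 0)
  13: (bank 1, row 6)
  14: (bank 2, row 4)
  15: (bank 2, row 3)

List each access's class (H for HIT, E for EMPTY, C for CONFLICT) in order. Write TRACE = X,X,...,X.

TRACE = E,E,C,H,E,C,H,H,H,C,C,C,C,H,H,C

#0 (1,0) E
#1 (2,3) E
#2 (1,4) C  (was 0)
#3 (1,4) H  (was 4)
#4 (0,1) E
#5 (2,1) C  (was 3)
#6 (2,1) H  (was 1)
#7 (2,1) H  (was 1)
#8 (2,1) H  (was 1)
#9 (2,3) C  (was 1)
#10 (2,4) C  (was 3)
#11 (1,6) C  (was 4)
#12 (0,0) C  (was 1)
#13 (1,6) H  (was 6)
#14 (2,4) H  (was 4)
#15 (2,3) C  (was 4)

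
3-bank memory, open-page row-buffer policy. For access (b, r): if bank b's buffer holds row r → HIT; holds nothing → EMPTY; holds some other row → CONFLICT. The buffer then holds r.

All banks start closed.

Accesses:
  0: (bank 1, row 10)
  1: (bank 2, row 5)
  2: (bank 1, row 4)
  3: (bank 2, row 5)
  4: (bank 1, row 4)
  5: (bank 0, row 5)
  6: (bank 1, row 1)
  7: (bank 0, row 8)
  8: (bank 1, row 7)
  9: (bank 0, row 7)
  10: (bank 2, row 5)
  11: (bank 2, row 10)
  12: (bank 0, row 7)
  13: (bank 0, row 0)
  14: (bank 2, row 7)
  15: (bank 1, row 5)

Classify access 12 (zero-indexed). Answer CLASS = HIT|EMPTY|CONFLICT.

step 0: bank1 None->10 [EMPTY]
step 1: bank2 None->5 [EMPTY]
step 2: bank1 10->4 [CONFLICT]
step 3: bank2 5->5 [HIT]
step 4: bank1 4->4 [HIT]
step 5: bank0 None->5 [EMPTY]
step 6: bank1 4->1 [CONFLICT]
step 7: bank0 5->8 [CONFLICT]
step 8: bank1 1->7 [CONFLICT]
step 9: bank0 8->7 [CONFLICT]
step 10: bank2 5->5 [HIT]
step 11: bank2 5->10 [CONFLICT]
step 12: bank0 7->7 [HIT]
step 13: bank0 7->0 [CONFLICT]
step 14: bank2 10->7 [CONFLICT]
step 15: bank1 7->5 [CONFLICT]

CLASS = HIT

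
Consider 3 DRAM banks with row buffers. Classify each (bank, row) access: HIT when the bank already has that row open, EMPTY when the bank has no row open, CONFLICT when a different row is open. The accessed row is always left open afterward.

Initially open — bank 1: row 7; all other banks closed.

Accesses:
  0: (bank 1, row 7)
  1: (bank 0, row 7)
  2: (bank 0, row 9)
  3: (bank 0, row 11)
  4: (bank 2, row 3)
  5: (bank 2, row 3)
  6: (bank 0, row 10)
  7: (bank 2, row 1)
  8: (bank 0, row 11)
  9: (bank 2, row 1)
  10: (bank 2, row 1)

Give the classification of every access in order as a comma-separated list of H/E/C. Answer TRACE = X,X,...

  [0] b1 r7: had r7 ⇒ H
  [1] b0 r7: no row ⇒ E
  [2] b0 r9: had r7 ⇒ C
  [3] b0 r11: had r9 ⇒ C
  [4] b2 r3: no row ⇒ E
  [5] b2 r3: had r3 ⇒ H
  [6] b0 r10: had r11 ⇒ C
  [7] b2 r1: had r3 ⇒ C
  [8] b0 r11: had r10 ⇒ C
  [9] b2 r1: had r1 ⇒ H
  [10] b2 r1: had r1 ⇒ H

TRACE = H,E,C,C,E,H,C,C,C,H,H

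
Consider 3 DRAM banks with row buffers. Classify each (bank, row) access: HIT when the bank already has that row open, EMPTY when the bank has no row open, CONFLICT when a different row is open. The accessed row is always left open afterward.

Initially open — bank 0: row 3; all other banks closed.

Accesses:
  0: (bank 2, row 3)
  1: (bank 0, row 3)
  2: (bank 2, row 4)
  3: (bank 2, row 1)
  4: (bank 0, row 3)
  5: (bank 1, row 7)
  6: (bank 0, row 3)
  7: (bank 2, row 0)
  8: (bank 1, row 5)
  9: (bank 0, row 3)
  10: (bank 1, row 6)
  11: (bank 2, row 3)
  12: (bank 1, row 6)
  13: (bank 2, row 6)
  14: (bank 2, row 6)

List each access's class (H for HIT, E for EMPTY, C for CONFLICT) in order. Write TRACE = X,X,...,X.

TRACE = E,H,C,C,H,E,H,C,C,H,C,C,H,C,H

0: bank 2 row 3 — prev None → EMPTY
1: bank 0 row 3 — prev 3 → HIT
2: bank 2 row 4 — prev 3 → CONFLICT
3: bank 2 row 1 — prev 4 → CONFLICT
4: bank 0 row 3 — prev 3 → HIT
5: bank 1 row 7 — prev None → EMPTY
6: bank 0 row 3 — prev 3 → HIT
7: bank 2 row 0 — prev 1 → CONFLICT
8: bank 1 row 5 — prev 7 → CONFLICT
9: bank 0 row 3 — prev 3 → HIT
10: bank 1 row 6 — prev 5 → CONFLICT
11: bank 2 row 3 — prev 0 → CONFLICT
12: bank 1 row 6 — prev 6 → HIT
13: bank 2 row 6 — prev 3 → CONFLICT
14: bank 2 row 6 — prev 6 → HIT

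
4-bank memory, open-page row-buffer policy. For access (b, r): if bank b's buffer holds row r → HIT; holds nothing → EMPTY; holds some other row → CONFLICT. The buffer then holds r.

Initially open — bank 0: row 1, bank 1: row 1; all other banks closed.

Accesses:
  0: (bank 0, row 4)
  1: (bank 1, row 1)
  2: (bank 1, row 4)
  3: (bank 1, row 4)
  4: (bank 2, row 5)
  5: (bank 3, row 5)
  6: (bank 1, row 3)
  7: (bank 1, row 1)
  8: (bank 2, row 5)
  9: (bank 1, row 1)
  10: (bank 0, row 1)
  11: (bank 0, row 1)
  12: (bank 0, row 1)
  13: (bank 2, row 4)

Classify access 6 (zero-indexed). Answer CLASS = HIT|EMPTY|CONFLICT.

CLASS = CONFLICT

#0 (0,4) C  (was 1)
#1 (1,1) H  (was 1)
#2 (1,4) C  (was 1)
#3 (1,4) H  (was 4)
#4 (2,5) E
#5 (3,5) E
#6 (1,3) C  (was 4)
#7 (1,1) C  (was 3)
#8 (2,5) H  (was 5)
#9 (1,1) H  (was 1)
#10 (0,1) C  (was 4)
#11 (0,1) H  (was 1)
#12 (0,1) H  (was 1)
#13 (2,4) C  (was 5)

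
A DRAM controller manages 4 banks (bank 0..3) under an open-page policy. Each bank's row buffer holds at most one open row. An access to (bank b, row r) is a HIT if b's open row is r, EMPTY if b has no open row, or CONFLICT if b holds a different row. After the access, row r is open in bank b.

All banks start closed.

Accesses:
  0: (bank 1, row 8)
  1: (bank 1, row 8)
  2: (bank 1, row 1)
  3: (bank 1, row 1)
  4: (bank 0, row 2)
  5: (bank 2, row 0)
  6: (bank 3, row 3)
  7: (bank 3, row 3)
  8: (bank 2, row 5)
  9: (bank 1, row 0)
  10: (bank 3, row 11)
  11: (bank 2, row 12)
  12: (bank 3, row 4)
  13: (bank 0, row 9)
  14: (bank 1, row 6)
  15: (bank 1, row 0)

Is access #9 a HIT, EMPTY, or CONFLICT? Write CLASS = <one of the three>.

step 0: bank1 None->8 [EMPTY]
step 1: bank1 8->8 [HIT]
step 2: bank1 8->1 [CONFLICT]
step 3: bank1 1->1 [HIT]
step 4: bank0 None->2 [EMPTY]
step 5: bank2 None->0 [EMPTY]
step 6: bank3 None->3 [EMPTY]
step 7: bank3 3->3 [HIT]
step 8: bank2 0->5 [CONFLICT]
step 9: bank1 1->0 [CONFLICT]
step 10: bank3 3->11 [CONFLICT]
step 11: bank2 5->12 [CONFLICT]
step 12: bank3 11->4 [CONFLICT]
step 13: bank0 2->9 [CONFLICT]
step 14: bank1 0->6 [CONFLICT]
step 15: bank1 6->0 [CONFLICT]

CLASS = CONFLICT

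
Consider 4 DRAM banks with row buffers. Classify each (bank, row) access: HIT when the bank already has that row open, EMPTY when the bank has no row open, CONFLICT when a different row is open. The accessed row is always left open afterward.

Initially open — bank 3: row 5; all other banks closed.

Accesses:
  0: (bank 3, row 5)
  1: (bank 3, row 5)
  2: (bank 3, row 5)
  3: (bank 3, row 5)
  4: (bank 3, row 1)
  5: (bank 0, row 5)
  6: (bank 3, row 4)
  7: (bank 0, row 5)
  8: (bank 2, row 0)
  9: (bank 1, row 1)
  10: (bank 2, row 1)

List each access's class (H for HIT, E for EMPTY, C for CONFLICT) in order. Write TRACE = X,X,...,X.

0: bank 3 row 5 — prev 5 → HIT
1: bank 3 row 5 — prev 5 → HIT
2: bank 3 row 5 — prev 5 → HIT
3: bank 3 row 5 — prev 5 → HIT
4: bank 3 row 1 — prev 5 → CONFLICT
5: bank 0 row 5 — prev None → EMPTY
6: bank 3 row 4 — prev 1 → CONFLICT
7: bank 0 row 5 — prev 5 → HIT
8: bank 2 row 0 — prev None → EMPTY
9: bank 1 row 1 — prev None → EMPTY
10: bank 2 row 1 — prev 0 → CONFLICT

TRACE = H,H,H,H,C,E,C,H,E,E,C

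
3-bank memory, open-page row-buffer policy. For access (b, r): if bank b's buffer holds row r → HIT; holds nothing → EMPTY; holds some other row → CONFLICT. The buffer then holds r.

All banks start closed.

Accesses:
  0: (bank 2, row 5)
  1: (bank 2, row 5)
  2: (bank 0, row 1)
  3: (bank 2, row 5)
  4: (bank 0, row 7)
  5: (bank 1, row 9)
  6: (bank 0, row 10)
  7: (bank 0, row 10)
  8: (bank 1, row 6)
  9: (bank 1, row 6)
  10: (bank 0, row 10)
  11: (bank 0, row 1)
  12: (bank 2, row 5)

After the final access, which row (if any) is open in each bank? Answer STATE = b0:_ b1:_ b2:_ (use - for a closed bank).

  [0] b2 r5: no row ⇒ E
  [1] b2 r5: had r5 ⇒ H
  [2] b0 r1: no row ⇒ E
  [3] b2 r5: had r5 ⇒ H
  [4] b0 r7: had r1 ⇒ C
  [5] b1 r9: no row ⇒ E
  [6] b0 r10: had r7 ⇒ C
  [7] b0 r10: had r10 ⇒ H
  [8] b1 r6: had r9 ⇒ C
  [9] b1 r6: had r6 ⇒ H
  [10] b0 r10: had r10 ⇒ H
  [11] b0 r1: had r10 ⇒ C
  [12] b2 r5: had r5 ⇒ H

STATE = b0:1 b1:6 b2:5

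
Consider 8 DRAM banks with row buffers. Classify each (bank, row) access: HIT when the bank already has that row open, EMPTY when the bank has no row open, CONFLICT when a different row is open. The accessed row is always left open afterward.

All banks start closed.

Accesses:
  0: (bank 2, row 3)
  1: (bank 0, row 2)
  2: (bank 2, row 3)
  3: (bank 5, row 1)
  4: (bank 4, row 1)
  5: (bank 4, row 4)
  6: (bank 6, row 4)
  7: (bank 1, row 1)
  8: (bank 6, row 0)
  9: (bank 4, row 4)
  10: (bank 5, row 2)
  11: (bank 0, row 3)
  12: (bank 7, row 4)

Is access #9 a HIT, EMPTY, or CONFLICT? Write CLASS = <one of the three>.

CLASS = HIT

#0 (2,3) E
#1 (0,2) E
#2 (2,3) H  (was 3)
#3 (5,1) E
#4 (4,1) E
#5 (4,4) C  (was 1)
#6 (6,4) E
#7 (1,1) E
#8 (6,0) C  (was 4)
#9 (4,4) H  (was 4)
#10 (5,2) C  (was 1)
#11 (0,3) C  (was 2)
#12 (7,4) E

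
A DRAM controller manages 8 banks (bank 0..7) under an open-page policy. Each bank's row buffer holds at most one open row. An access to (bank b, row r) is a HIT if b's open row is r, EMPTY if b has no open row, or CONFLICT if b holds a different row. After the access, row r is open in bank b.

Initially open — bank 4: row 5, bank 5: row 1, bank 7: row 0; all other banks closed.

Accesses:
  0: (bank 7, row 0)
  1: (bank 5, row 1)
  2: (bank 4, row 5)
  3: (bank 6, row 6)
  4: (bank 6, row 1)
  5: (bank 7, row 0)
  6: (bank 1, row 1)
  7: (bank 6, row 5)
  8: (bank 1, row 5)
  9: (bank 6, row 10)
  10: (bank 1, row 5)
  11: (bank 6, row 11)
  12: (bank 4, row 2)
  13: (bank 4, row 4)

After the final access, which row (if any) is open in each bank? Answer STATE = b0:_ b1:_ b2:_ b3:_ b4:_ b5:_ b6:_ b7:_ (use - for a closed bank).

STATE = b0:- b1:5 b2:- b3:- b4:4 b5:1 b6:11 b7:0

#0 (7,0) H  (was 0)
#1 (5,1) H  (was 1)
#2 (4,5) H  (was 5)
#3 (6,6) E
#4 (6,1) C  (was 6)
#5 (7,0) H  (was 0)
#6 (1,1) E
#7 (6,5) C  (was 1)
#8 (1,5) C  (was 1)
#9 (6,10) C  (was 5)
#10 (1,5) H  (was 5)
#11 (6,11) C  (was 10)
#12 (4,2) C  (was 5)
#13 (4,4) C  (was 2)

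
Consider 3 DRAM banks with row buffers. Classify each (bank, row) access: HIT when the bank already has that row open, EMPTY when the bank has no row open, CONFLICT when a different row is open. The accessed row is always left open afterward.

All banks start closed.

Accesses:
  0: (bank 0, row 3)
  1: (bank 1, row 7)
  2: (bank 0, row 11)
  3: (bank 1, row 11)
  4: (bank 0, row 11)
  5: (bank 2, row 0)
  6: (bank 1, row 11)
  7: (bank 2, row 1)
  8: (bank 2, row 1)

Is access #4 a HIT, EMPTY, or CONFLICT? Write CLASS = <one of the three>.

CLASS = HIT

#0 (0,3) E
#1 (1,7) E
#2 (0,11) C  (was 3)
#3 (1,11) C  (was 7)
#4 (0,11) H  (was 11)
#5 (2,0) E
#6 (1,11) H  (was 11)
#7 (2,1) C  (was 0)
#8 (2,1) H  (was 1)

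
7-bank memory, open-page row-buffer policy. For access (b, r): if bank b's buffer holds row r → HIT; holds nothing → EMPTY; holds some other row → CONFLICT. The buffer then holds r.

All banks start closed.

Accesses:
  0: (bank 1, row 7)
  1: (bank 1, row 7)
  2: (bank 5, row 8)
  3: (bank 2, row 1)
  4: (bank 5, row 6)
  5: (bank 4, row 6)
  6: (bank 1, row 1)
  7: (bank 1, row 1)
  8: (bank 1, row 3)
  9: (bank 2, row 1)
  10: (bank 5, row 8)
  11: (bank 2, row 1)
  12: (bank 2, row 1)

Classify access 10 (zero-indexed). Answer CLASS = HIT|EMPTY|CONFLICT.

  [0] b1 r7: no row ⇒ E
  [1] b1 r7: had r7 ⇒ H
  [2] b5 r8: no row ⇒ E
  [3] b2 r1: no row ⇒ E
  [4] b5 r6: had r8 ⇒ C
  [5] b4 r6: no row ⇒ E
  [6] b1 r1: had r7 ⇒ C
  [7] b1 r1: had r1 ⇒ H
  [8] b1 r3: had r1 ⇒ C
  [9] b2 r1: had r1 ⇒ H
  [10] b5 r8: had r6 ⇒ C
  [11] b2 r1: had r1 ⇒ H
  [12] b2 r1: had r1 ⇒ H

CLASS = CONFLICT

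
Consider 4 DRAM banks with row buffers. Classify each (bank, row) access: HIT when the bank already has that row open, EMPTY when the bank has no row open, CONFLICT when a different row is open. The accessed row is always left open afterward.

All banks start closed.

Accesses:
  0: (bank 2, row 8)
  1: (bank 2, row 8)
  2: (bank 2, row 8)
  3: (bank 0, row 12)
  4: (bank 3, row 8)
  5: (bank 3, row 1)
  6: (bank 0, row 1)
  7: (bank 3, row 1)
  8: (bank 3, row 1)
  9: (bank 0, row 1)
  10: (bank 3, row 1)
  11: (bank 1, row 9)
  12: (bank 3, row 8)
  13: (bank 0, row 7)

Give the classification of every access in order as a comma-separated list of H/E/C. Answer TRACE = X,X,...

  [0] b2 r8: no row ⇒ E
  [1] b2 r8: had r8 ⇒ H
  [2] b2 r8: had r8 ⇒ H
  [3] b0 r12: no row ⇒ E
  [4] b3 r8: no row ⇒ E
  [5] b3 r1: had r8 ⇒ C
  [6] b0 r1: had r12 ⇒ C
  [7] b3 r1: had r1 ⇒ H
  [8] b3 r1: had r1 ⇒ H
  [9] b0 r1: had r1 ⇒ H
  [10] b3 r1: had r1 ⇒ H
  [11] b1 r9: no row ⇒ E
  [12] b3 r8: had r1 ⇒ C
  [13] b0 r7: had r1 ⇒ C

TRACE = E,H,H,E,E,C,C,H,H,H,H,E,C,C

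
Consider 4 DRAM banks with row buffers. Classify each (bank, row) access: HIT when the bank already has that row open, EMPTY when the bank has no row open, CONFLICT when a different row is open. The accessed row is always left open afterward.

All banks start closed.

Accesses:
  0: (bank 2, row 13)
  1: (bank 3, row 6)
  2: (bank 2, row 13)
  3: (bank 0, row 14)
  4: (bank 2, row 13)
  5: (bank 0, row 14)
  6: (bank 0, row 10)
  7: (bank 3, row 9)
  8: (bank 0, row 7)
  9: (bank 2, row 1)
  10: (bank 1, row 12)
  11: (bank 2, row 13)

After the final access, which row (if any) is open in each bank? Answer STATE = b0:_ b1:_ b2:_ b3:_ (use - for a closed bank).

STATE = b0:7 b1:12 b2:13 b3:9

step 0: bank2 None->13 [EMPTY]
step 1: bank3 None->6 [EMPTY]
step 2: bank2 13->13 [HIT]
step 3: bank0 None->14 [EMPTY]
step 4: bank2 13->13 [HIT]
step 5: bank0 14->14 [HIT]
step 6: bank0 14->10 [CONFLICT]
step 7: bank3 6->9 [CONFLICT]
step 8: bank0 10->7 [CONFLICT]
step 9: bank2 13->1 [CONFLICT]
step 10: bank1 None->12 [EMPTY]
step 11: bank2 1->13 [CONFLICT]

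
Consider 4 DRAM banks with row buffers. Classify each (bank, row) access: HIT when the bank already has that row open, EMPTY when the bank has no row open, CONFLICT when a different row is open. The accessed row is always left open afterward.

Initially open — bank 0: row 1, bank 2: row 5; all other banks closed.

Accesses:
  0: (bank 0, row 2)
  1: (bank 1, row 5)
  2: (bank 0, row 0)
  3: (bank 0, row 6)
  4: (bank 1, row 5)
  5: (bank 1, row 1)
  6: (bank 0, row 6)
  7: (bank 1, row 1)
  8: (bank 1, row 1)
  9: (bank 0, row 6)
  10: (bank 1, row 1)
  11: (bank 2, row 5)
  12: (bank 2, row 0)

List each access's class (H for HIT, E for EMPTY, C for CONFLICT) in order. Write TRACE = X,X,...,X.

step 0: bank0 1->2 [CONFLICT]
step 1: bank1 None->5 [EMPTY]
step 2: bank0 2->0 [CONFLICT]
step 3: bank0 0->6 [CONFLICT]
step 4: bank1 5->5 [HIT]
step 5: bank1 5->1 [CONFLICT]
step 6: bank0 6->6 [HIT]
step 7: bank1 1->1 [HIT]
step 8: bank1 1->1 [HIT]
step 9: bank0 6->6 [HIT]
step 10: bank1 1->1 [HIT]
step 11: bank2 5->5 [HIT]
step 12: bank2 5->0 [CONFLICT]

TRACE = C,E,C,C,H,C,H,H,H,H,H,H,C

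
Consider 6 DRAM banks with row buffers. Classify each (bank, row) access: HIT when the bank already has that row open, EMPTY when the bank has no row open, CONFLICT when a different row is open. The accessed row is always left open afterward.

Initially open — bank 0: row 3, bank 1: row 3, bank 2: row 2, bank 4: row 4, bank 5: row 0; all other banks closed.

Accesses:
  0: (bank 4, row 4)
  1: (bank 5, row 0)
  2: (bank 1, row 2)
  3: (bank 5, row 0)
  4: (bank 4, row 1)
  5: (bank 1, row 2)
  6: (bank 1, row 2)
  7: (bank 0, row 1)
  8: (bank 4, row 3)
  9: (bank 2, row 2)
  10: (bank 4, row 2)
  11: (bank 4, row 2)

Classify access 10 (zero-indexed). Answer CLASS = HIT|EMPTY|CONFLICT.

0: bank 4 row 4 — prev 4 → HIT
1: bank 5 row 0 — prev 0 → HIT
2: bank 1 row 2 — prev 3 → CONFLICT
3: bank 5 row 0 — prev 0 → HIT
4: bank 4 row 1 — prev 4 → CONFLICT
5: bank 1 row 2 — prev 2 → HIT
6: bank 1 row 2 — prev 2 → HIT
7: bank 0 row 1 — prev 3 → CONFLICT
8: bank 4 row 3 — prev 1 → CONFLICT
9: bank 2 row 2 — prev 2 → HIT
10: bank 4 row 2 — prev 3 → CONFLICT
11: bank 4 row 2 — prev 2 → HIT

CLASS = CONFLICT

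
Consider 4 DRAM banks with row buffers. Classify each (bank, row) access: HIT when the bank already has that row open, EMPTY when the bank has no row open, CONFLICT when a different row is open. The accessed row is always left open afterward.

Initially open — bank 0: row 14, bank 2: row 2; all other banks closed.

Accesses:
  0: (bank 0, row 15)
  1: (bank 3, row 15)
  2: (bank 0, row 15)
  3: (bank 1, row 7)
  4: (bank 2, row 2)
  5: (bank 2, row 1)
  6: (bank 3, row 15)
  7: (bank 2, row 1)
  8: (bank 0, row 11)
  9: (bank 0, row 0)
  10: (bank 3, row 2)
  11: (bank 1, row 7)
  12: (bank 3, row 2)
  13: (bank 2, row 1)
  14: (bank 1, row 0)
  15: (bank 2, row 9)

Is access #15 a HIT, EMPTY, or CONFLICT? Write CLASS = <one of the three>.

CLASS = CONFLICT

  [0] b0 r15: had r14 ⇒ C
  [1] b3 r15: no row ⇒ E
  [2] b0 r15: had r15 ⇒ H
  [3] b1 r7: no row ⇒ E
  [4] b2 r2: had r2 ⇒ H
  [5] b2 r1: had r2 ⇒ C
  [6] b3 r15: had r15 ⇒ H
  [7] b2 r1: had r1 ⇒ H
  [8] b0 r11: had r15 ⇒ C
  [9] b0 r0: had r11 ⇒ C
  [10] b3 r2: had r15 ⇒ C
  [11] b1 r7: had r7 ⇒ H
  [12] b3 r2: had r2 ⇒ H
  [13] b2 r1: had r1 ⇒ H
  [14] b1 r0: had r7 ⇒ C
  [15] b2 r9: had r1 ⇒ C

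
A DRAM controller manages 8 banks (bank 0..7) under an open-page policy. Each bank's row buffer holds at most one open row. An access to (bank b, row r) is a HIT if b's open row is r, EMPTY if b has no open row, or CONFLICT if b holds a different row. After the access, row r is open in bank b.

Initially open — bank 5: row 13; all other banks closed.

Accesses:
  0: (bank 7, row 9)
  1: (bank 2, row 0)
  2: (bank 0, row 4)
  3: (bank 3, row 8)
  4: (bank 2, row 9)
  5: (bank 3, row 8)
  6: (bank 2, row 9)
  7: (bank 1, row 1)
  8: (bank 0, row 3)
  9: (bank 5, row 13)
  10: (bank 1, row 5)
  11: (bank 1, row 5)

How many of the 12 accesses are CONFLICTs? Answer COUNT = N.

step 0: bank7 None->9 [EMPTY]
step 1: bank2 None->0 [EMPTY]
step 2: bank0 None->4 [EMPTY]
step 3: bank3 None->8 [EMPTY]
step 4: bank2 0->9 [CONFLICT]
step 5: bank3 8->8 [HIT]
step 6: bank2 9->9 [HIT]
step 7: bank1 None->1 [EMPTY]
step 8: bank0 4->3 [CONFLICT]
step 9: bank5 13->13 [HIT]
step 10: bank1 1->5 [CONFLICT]
step 11: bank1 5->5 [HIT]

COUNT = 3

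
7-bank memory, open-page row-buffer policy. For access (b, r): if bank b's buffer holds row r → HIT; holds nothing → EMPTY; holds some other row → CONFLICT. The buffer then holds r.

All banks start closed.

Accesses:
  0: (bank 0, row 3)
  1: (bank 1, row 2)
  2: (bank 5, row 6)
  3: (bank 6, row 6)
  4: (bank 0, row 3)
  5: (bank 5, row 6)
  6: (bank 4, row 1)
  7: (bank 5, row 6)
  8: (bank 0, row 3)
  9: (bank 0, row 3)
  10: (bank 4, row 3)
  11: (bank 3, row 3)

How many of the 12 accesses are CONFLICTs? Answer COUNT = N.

COUNT = 1

  [0] b0 r3: no row ⇒ E
  [1] b1 r2: no row ⇒ E
  [2] b5 r6: no row ⇒ E
  [3] b6 r6: no row ⇒ E
  [4] b0 r3: had r3 ⇒ H
  [5] b5 r6: had r6 ⇒ H
  [6] b4 r1: no row ⇒ E
  [7] b5 r6: had r6 ⇒ H
  [8] b0 r3: had r3 ⇒ H
  [9] b0 r3: had r3 ⇒ H
  [10] b4 r3: had r1 ⇒ C
  [11] b3 r3: no row ⇒ E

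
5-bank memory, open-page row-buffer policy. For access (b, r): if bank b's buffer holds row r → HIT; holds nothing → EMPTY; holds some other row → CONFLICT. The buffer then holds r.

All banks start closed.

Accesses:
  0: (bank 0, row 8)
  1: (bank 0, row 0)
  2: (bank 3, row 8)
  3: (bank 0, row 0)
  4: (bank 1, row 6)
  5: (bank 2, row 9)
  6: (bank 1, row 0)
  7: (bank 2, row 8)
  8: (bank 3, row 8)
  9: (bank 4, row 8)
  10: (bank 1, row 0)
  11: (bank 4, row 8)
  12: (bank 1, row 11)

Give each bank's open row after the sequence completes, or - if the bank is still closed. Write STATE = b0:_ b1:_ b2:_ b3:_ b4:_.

STATE = b0:0 b1:11 b2:8 b3:8 b4:8

step 0: bank0 None->8 [EMPTY]
step 1: bank0 8->0 [CONFLICT]
step 2: bank3 None->8 [EMPTY]
step 3: bank0 0->0 [HIT]
step 4: bank1 None->6 [EMPTY]
step 5: bank2 None->9 [EMPTY]
step 6: bank1 6->0 [CONFLICT]
step 7: bank2 9->8 [CONFLICT]
step 8: bank3 8->8 [HIT]
step 9: bank4 None->8 [EMPTY]
step 10: bank1 0->0 [HIT]
step 11: bank4 8->8 [HIT]
step 12: bank1 0->11 [CONFLICT]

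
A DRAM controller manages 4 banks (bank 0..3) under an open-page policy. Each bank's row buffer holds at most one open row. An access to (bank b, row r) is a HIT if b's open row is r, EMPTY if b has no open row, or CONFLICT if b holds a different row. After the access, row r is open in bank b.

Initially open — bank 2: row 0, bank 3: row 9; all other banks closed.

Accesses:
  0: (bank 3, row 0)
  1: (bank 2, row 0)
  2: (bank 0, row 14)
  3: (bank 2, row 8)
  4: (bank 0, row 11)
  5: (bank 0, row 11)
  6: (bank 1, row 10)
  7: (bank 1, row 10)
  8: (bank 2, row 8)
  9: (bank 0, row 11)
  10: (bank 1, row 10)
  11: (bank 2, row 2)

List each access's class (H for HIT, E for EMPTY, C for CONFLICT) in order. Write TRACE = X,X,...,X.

step 0: bank3 9->0 [CONFLICT]
step 1: bank2 0->0 [HIT]
step 2: bank0 None->14 [EMPTY]
step 3: bank2 0->8 [CONFLICT]
step 4: bank0 14->11 [CONFLICT]
step 5: bank0 11->11 [HIT]
step 6: bank1 None->10 [EMPTY]
step 7: bank1 10->10 [HIT]
step 8: bank2 8->8 [HIT]
step 9: bank0 11->11 [HIT]
step 10: bank1 10->10 [HIT]
step 11: bank2 8->2 [CONFLICT]

TRACE = C,H,E,C,C,H,E,H,H,H,H,C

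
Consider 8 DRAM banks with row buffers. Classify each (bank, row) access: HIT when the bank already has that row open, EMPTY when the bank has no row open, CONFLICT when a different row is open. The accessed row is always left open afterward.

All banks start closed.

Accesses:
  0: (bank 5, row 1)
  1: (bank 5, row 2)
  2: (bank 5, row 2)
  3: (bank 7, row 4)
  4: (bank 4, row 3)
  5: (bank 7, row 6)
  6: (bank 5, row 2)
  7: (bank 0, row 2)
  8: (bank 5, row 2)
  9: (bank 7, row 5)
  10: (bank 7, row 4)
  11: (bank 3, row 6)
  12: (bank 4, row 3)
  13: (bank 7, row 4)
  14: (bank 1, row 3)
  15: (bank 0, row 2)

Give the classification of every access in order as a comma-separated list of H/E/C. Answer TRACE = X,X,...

TRACE = E,C,H,E,E,C,H,E,H,C,C,E,H,H,E,H

0: bank 5 row 1 — prev None → EMPTY
1: bank 5 row 2 — prev 1 → CONFLICT
2: bank 5 row 2 — prev 2 → HIT
3: bank 7 row 4 — prev None → EMPTY
4: bank 4 row 3 — prev None → EMPTY
5: bank 7 row 6 — prev 4 → CONFLICT
6: bank 5 row 2 — prev 2 → HIT
7: bank 0 row 2 — prev None → EMPTY
8: bank 5 row 2 — prev 2 → HIT
9: bank 7 row 5 — prev 6 → CONFLICT
10: bank 7 row 4 — prev 5 → CONFLICT
11: bank 3 row 6 — prev None → EMPTY
12: bank 4 row 3 — prev 3 → HIT
13: bank 7 row 4 — prev 4 → HIT
14: bank 1 row 3 — prev None → EMPTY
15: bank 0 row 2 — prev 2 → HIT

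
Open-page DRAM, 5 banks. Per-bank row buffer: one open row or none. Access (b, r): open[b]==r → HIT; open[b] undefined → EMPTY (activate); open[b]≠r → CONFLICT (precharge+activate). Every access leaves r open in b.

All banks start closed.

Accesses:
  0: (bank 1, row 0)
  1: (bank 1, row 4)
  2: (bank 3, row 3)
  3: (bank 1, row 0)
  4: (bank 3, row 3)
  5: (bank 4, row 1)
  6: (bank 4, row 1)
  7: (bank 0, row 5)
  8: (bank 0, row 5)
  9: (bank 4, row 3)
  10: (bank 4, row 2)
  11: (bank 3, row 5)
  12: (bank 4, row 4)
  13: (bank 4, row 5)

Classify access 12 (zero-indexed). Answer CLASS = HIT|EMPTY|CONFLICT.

0: bank 1 row 0 — prev None → EMPTY
1: bank 1 row 4 — prev 0 → CONFLICT
2: bank 3 row 3 — prev None → EMPTY
3: bank 1 row 0 — prev 4 → CONFLICT
4: bank 3 row 3 — prev 3 → HIT
5: bank 4 row 1 — prev None → EMPTY
6: bank 4 row 1 — prev 1 → HIT
7: bank 0 row 5 — prev None → EMPTY
8: bank 0 row 5 — prev 5 → HIT
9: bank 4 row 3 — prev 1 → CONFLICT
10: bank 4 row 2 — prev 3 → CONFLICT
11: bank 3 row 5 — prev 3 → CONFLICT
12: bank 4 row 4 — prev 2 → CONFLICT
13: bank 4 row 5 — prev 4 → CONFLICT

CLASS = CONFLICT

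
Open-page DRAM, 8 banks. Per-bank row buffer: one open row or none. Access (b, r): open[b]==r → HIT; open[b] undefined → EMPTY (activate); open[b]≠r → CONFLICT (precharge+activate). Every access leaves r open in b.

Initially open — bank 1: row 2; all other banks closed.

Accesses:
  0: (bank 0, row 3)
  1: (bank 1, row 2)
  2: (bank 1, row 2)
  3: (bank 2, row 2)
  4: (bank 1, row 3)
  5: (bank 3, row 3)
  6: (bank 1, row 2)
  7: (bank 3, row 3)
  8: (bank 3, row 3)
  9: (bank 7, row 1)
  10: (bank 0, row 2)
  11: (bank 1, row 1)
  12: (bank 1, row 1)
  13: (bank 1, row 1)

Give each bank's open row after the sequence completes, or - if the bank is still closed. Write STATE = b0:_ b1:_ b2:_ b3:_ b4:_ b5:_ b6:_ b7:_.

  [0] b0 r3: no row ⇒ E
  [1] b1 r2: had r2 ⇒ H
  [2] b1 r2: had r2 ⇒ H
  [3] b2 r2: no row ⇒ E
  [4] b1 r3: had r2 ⇒ C
  [5] b3 r3: no row ⇒ E
  [6] b1 r2: had r3 ⇒ C
  [7] b3 r3: had r3 ⇒ H
  [8] b3 r3: had r3 ⇒ H
  [9] b7 r1: no row ⇒ E
  [10] b0 r2: had r3 ⇒ C
  [11] b1 r1: had r2 ⇒ C
  [12] b1 r1: had r1 ⇒ H
  [13] b1 r1: had r1 ⇒ H

STATE = b0:2 b1:1 b2:2 b3:3 b4:- b5:- b6:- b7:1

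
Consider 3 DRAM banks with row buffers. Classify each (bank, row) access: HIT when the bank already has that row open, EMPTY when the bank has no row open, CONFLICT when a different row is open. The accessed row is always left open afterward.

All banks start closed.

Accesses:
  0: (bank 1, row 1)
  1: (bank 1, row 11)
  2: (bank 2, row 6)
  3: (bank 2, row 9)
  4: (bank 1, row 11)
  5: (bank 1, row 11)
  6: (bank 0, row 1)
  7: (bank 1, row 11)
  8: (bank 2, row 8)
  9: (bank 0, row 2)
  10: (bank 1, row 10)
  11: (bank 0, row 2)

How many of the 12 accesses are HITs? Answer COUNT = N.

0: bank 1 row 1 — prev None → EMPTY
1: bank 1 row 11 — prev 1 → CONFLICT
2: bank 2 row 6 — prev None → EMPTY
3: bank 2 row 9 — prev 6 → CONFLICT
4: bank 1 row 11 — prev 11 → HIT
5: bank 1 row 11 — prev 11 → HIT
6: bank 0 row 1 — prev None → EMPTY
7: bank 1 row 11 — prev 11 → HIT
8: bank 2 row 8 — prev 9 → CONFLICT
9: bank 0 row 2 — prev 1 → CONFLICT
10: bank 1 row 10 — prev 11 → CONFLICT
11: bank 0 row 2 — prev 2 → HIT

COUNT = 4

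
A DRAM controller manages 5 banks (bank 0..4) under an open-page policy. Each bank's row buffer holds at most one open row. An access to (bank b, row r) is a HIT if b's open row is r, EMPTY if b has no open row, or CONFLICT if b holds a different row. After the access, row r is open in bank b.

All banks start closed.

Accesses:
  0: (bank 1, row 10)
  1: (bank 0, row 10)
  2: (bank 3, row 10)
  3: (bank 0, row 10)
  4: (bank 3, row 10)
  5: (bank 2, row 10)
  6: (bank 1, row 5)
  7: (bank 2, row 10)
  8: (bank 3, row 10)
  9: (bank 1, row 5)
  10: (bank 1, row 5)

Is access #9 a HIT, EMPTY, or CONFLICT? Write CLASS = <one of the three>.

  [0] b1 r10: no row ⇒ E
  [1] b0 r10: no row ⇒ E
  [2] b3 r10: no row ⇒ E
  [3] b0 r10: had r10 ⇒ H
  [4] b3 r10: had r10 ⇒ H
  [5] b2 r10: no row ⇒ E
  [6] b1 r5: had r10 ⇒ C
  [7] b2 r10: had r10 ⇒ H
  [8] b3 r10: had r10 ⇒ H
  [9] b1 r5: had r5 ⇒ H
  [10] b1 r5: had r5 ⇒ H

CLASS = HIT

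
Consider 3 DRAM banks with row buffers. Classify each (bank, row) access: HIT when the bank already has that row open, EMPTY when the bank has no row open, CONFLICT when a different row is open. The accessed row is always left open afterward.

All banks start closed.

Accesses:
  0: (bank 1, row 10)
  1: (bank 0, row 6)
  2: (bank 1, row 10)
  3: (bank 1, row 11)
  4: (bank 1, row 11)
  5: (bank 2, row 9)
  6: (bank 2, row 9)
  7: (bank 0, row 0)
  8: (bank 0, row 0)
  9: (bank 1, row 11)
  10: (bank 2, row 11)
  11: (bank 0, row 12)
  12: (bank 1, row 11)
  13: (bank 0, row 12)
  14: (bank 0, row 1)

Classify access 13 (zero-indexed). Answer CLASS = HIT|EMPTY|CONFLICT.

0: bank 1 row 10 — prev None → EMPTY
1: bank 0 row 6 — prev None → EMPTY
2: bank 1 row 10 — prev 10 → HIT
3: bank 1 row 11 — prev 10 → CONFLICT
4: bank 1 row 11 — prev 11 → HIT
5: bank 2 row 9 — prev None → EMPTY
6: bank 2 row 9 — prev 9 → HIT
7: bank 0 row 0 — prev 6 → CONFLICT
8: bank 0 row 0 — prev 0 → HIT
9: bank 1 row 11 — prev 11 → HIT
10: bank 2 row 11 — prev 9 → CONFLICT
11: bank 0 row 12 — prev 0 → CONFLICT
12: bank 1 row 11 — prev 11 → HIT
13: bank 0 row 12 — prev 12 → HIT
14: bank 0 row 1 — prev 12 → CONFLICT

CLASS = HIT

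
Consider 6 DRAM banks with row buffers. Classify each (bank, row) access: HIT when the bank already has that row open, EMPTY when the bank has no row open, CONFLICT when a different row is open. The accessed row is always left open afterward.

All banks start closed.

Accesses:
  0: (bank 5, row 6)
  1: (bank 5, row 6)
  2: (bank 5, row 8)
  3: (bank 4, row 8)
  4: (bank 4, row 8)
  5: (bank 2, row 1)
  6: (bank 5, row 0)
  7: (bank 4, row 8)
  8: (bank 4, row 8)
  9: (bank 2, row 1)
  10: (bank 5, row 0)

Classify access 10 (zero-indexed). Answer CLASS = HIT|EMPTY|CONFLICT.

CLASS = HIT

step 0: bank5 None->6 [EMPTY]
step 1: bank5 6->6 [HIT]
step 2: bank5 6->8 [CONFLICT]
step 3: bank4 None->8 [EMPTY]
step 4: bank4 8->8 [HIT]
step 5: bank2 None->1 [EMPTY]
step 6: bank5 8->0 [CONFLICT]
step 7: bank4 8->8 [HIT]
step 8: bank4 8->8 [HIT]
step 9: bank2 1->1 [HIT]
step 10: bank5 0->0 [HIT]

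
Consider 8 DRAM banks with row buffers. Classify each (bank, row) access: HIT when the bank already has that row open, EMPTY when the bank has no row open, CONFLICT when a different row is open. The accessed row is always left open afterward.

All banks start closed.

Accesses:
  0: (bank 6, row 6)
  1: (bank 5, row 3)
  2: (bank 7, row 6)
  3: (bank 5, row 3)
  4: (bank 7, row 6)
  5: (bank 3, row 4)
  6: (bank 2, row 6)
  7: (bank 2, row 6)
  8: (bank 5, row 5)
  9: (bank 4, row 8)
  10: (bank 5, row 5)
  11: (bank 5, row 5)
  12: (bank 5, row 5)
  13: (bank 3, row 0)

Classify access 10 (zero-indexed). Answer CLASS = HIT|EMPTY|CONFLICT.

CLASS = HIT

0: bank 6 row 6 — prev None → EMPTY
1: bank 5 row 3 — prev None → EMPTY
2: bank 7 row 6 — prev None → EMPTY
3: bank 5 row 3 — prev 3 → HIT
4: bank 7 row 6 — prev 6 → HIT
5: bank 3 row 4 — prev None → EMPTY
6: bank 2 row 6 — prev None → EMPTY
7: bank 2 row 6 — prev 6 → HIT
8: bank 5 row 5 — prev 3 → CONFLICT
9: bank 4 row 8 — prev None → EMPTY
10: bank 5 row 5 — prev 5 → HIT
11: bank 5 row 5 — prev 5 → HIT
12: bank 5 row 5 — prev 5 → HIT
13: bank 3 row 0 — prev 4 → CONFLICT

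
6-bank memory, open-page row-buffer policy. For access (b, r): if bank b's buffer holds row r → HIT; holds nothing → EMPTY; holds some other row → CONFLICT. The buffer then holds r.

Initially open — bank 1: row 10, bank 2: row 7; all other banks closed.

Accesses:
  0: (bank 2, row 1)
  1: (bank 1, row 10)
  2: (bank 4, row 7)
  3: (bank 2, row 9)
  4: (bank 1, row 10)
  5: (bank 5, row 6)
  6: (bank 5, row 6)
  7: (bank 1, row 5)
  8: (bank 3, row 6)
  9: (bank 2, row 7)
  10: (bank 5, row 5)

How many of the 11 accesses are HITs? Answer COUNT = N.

COUNT = 3

  [0] b2 r1: had r7 ⇒ C
  [1] b1 r10: had r10 ⇒ H
  [2] b4 r7: no row ⇒ E
  [3] b2 r9: had r1 ⇒ C
  [4] b1 r10: had r10 ⇒ H
  [5] b5 r6: no row ⇒ E
  [6] b5 r6: had r6 ⇒ H
  [7] b1 r5: had r10 ⇒ C
  [8] b3 r6: no row ⇒ E
  [9] b2 r7: had r9 ⇒ C
  [10] b5 r5: had r6 ⇒ C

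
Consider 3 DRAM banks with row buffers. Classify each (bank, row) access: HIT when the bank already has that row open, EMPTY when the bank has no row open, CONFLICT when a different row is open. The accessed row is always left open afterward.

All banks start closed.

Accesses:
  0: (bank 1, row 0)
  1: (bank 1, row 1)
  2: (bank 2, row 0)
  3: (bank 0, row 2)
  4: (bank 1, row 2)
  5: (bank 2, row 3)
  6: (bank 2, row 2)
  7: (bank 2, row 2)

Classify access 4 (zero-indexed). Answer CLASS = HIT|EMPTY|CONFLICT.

CLASS = CONFLICT

#0 (1,0) E
#1 (1,1) C  (was 0)
#2 (2,0) E
#3 (0,2) E
#4 (1,2) C  (was 1)
#5 (2,3) C  (was 0)
#6 (2,2) C  (was 3)
#7 (2,2) H  (was 2)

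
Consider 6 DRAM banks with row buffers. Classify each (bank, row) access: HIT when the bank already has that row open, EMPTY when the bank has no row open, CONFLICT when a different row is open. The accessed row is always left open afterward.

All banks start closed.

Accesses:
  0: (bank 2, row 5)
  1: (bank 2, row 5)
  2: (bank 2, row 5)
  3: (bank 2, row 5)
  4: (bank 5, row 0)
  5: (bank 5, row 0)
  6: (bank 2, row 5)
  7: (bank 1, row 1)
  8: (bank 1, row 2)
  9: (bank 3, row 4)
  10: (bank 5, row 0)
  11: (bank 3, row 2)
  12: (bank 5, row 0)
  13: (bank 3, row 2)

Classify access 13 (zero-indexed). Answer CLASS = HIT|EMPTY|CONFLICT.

CLASS = HIT

step 0: bank2 None->5 [EMPTY]
step 1: bank2 5->5 [HIT]
step 2: bank2 5->5 [HIT]
step 3: bank2 5->5 [HIT]
step 4: bank5 None->0 [EMPTY]
step 5: bank5 0->0 [HIT]
step 6: bank2 5->5 [HIT]
step 7: bank1 None->1 [EMPTY]
step 8: bank1 1->2 [CONFLICT]
step 9: bank3 None->4 [EMPTY]
step 10: bank5 0->0 [HIT]
step 11: bank3 4->2 [CONFLICT]
step 12: bank5 0->0 [HIT]
step 13: bank3 2->2 [HIT]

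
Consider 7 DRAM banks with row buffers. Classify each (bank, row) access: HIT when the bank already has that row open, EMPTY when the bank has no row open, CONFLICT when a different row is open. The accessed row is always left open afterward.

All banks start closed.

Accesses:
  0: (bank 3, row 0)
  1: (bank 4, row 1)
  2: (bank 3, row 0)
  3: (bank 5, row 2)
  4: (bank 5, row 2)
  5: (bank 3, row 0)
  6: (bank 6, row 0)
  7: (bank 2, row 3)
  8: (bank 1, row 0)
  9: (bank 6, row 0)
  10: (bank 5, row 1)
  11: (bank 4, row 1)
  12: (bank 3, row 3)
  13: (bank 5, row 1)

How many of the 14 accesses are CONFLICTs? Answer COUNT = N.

COUNT = 2

#0 (3,0) E
#1 (4,1) E
#2 (3,0) H  (was 0)
#3 (5,2) E
#4 (5,2) H  (was 2)
#5 (3,0) H  (was 0)
#6 (6,0) E
#7 (2,3) E
#8 (1,0) E
#9 (6,0) H  (was 0)
#10 (5,1) C  (was 2)
#11 (4,1) H  (was 1)
#12 (3,3) C  (was 0)
#13 (5,1) H  (was 1)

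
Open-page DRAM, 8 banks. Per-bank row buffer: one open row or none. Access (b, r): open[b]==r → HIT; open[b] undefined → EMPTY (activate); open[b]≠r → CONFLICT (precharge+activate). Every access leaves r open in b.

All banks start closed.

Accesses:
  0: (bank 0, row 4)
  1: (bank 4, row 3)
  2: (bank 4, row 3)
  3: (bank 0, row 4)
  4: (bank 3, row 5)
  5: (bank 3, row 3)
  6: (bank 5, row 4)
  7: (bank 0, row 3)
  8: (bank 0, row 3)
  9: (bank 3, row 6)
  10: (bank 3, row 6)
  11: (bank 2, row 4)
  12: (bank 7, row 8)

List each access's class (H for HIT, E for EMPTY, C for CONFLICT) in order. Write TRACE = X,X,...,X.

step 0: bank0 None->4 [EMPTY]
step 1: bank4 None->3 [EMPTY]
step 2: bank4 3->3 [HIT]
step 3: bank0 4->4 [HIT]
step 4: bank3 None->5 [EMPTY]
step 5: bank3 5->3 [CONFLICT]
step 6: bank5 None->4 [EMPTY]
step 7: bank0 4->3 [CONFLICT]
step 8: bank0 3->3 [HIT]
step 9: bank3 3->6 [CONFLICT]
step 10: bank3 6->6 [HIT]
step 11: bank2 None->4 [EMPTY]
step 12: bank7 None->8 [EMPTY]

TRACE = E,E,H,H,E,C,E,C,H,C,H,E,E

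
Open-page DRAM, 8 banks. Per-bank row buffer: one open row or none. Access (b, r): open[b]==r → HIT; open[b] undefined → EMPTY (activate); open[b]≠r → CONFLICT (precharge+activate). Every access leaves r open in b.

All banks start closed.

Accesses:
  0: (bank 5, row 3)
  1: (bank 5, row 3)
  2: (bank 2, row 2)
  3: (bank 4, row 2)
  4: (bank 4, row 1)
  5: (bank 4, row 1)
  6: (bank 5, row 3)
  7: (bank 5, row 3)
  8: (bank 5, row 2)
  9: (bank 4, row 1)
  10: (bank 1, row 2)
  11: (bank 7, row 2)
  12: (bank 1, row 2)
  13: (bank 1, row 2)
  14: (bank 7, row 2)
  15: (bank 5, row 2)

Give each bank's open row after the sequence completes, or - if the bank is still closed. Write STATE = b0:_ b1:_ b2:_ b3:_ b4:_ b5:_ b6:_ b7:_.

step 0: bank5 None->3 [EMPTY]
step 1: bank5 3->3 [HIT]
step 2: bank2 None->2 [EMPTY]
step 3: bank4 None->2 [EMPTY]
step 4: bank4 2->1 [CONFLICT]
step 5: bank4 1->1 [HIT]
step 6: bank5 3->3 [HIT]
step 7: bank5 3->3 [HIT]
step 8: bank5 3->2 [CONFLICT]
step 9: bank4 1->1 [HIT]
step 10: bank1 None->2 [EMPTY]
step 11: bank7 None->2 [EMPTY]
step 12: bank1 2->2 [HIT]
step 13: bank1 2->2 [HIT]
step 14: bank7 2->2 [HIT]
step 15: bank5 2->2 [HIT]

STATE = b0:- b1:2 b2:2 b3:- b4:1 b5:2 b6:- b7:2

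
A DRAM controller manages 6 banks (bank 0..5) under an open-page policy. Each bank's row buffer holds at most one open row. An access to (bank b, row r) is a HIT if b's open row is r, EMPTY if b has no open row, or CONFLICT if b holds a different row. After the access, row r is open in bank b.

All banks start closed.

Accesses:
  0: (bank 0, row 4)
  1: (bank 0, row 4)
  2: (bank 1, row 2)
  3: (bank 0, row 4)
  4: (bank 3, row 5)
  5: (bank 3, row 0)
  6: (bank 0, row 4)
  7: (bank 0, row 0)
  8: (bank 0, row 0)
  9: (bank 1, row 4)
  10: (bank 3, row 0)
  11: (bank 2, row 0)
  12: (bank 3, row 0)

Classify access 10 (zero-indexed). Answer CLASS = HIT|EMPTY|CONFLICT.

CLASS = HIT

  [0] b0 r4: no row ⇒ E
  [1] b0 r4: had r4 ⇒ H
  [2] b1 r2: no row ⇒ E
  [3] b0 r4: had r4 ⇒ H
  [4] b3 r5: no row ⇒ E
  [5] b3 r0: had r5 ⇒ C
  [6] b0 r4: had r4 ⇒ H
  [7] b0 r0: had r4 ⇒ C
  [8] b0 r0: had r0 ⇒ H
  [9] b1 r4: had r2 ⇒ C
  [10] b3 r0: had r0 ⇒ H
  [11] b2 r0: no row ⇒ E
  [12] b3 r0: had r0 ⇒ H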